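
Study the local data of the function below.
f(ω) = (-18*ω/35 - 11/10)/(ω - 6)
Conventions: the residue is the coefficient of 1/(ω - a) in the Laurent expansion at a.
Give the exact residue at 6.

At the order-1 pole 6 set g(ω) = (ω - (6))*f(ω) = -18*ω/35 - 11/10.
Simple pole: residue = g(a) at a = 6, which is -293/70.

The residue is -293/70.


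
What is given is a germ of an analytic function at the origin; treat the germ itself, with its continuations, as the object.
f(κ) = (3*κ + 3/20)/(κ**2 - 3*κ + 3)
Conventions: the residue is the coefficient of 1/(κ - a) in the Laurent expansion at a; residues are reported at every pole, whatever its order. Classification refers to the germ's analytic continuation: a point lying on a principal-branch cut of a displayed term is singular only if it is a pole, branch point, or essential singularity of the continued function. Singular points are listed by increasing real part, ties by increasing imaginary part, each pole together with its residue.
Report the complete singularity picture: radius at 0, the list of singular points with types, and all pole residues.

Denominator factor (κ**2 - 3*κ + 3): discriminant -3, complex-conjugate roots (3/2) + ((1/2)*sqrt(3))*i and (3/2) - ((1/2)*sqrt(3))*i; poles of order 1, moduli sqrt(3) and sqrt(3).
The radius of convergence is the smallest modulus among the singular points: sqrt(3).
The factor κ**2 - 3*κ + 3 splits as (κ - a)(κ - a') with a = (3/2) - ((1/2)*sqrt(3))*i, a' = (3/2) + ((1/2)*sqrt(3))*i. At the order-1 pole a set g(κ) = (κ - a)*f(κ) = [3*κ + 3/20] / (κ - a').
Simple pole: residue = g(a) at a = (3/2) - ((1/2)*sqrt(3))*i, which is (3/2) + ((31/20)*sqrt(3))*i.
The factor κ**2 - 3*κ + 3 splits as (κ - a)(κ - a') with a = (3/2) + ((1/2)*sqrt(3))*i, a' = (3/2) - ((1/2)*sqrt(3))*i. At the order-1 pole a set g(κ) = (κ - a)*f(κ) = [3*κ + 3/20] / (κ - a').
Simple pole: residue = g(a) at a = (3/2) + ((1/2)*sqrt(3))*i, which is (3/2) - ((31/20)*sqrt(3))*i.
List the singular points by increasing real part (a conjugate pair: the negative imaginary part first).

Radius of convergence at 0: sqrt(3).
At (3/2) - ((1/2)*sqrt(3))*i: a pole of order 1; residue (3/2) + ((31/20)*sqrt(3))*i.
At (3/2) + ((1/2)*sqrt(3))*i: a pole of order 1; residue (3/2) - ((31/20)*sqrt(3))*i.


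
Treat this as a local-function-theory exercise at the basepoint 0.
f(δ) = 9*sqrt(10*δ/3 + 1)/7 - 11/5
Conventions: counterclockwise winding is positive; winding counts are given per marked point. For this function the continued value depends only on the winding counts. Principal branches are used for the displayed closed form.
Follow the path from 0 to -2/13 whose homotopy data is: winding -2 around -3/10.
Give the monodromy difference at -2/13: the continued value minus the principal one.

The rational part is single-valued and drops out of the difference; each branch term changes only by its own monodromy.
(9/7)*sqrt(1 - δ/(-3/10)): winding -2 is even, the square root returns to the same sheet, contribution 0.
Summing the contributions at δ = -2/13 gives 0.

Continued minus principal equals 0.


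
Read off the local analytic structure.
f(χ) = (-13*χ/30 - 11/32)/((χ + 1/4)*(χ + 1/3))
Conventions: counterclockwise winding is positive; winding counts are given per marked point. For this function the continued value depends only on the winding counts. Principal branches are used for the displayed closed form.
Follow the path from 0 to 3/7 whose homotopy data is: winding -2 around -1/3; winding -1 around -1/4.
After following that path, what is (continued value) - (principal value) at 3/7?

The function is rational, hence single-valued: continuing it around any pole returns the same value, so the difference is 0.

Continued minus principal equals 0.


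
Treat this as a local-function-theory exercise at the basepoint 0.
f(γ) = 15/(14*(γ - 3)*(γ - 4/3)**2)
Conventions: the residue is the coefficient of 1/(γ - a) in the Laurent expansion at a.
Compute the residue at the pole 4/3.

At the order-2 pole 4/3 set g(γ) = (γ - (4/3))^2*f(γ) = 15/(14*(γ - 3)).
Order-2 pole: residue = g'(a); g'(4/3) = -27/70, so the residue is -27/70.

The residue is -27/70.


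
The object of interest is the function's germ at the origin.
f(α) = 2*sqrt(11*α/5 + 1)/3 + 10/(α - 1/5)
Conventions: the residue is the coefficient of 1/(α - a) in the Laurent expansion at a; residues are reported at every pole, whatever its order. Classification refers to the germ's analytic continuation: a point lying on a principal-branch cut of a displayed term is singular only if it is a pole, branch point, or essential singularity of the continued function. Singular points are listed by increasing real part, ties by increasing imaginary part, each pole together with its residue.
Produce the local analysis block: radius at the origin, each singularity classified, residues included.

Denominator factor (α - 1/5): pole of order 1 at 1/5, modulus 1/5.
Branch term (2/3)*sqrt(1 - α/(-5/11)): its argument vanishes at α = -5/11, a square-root branch point, modulus 5/11.
The radius of convergence is the smallest modulus among the singular points: 1/5.
The branch term is analytic at 1/5 and contributes nothing to the residue; only the rational part matters.
At the order-1 pole 1/5 set g(α) = (α - (1/5))*(rational part) = 10.
Simple pole: residue = g(a) at a = 1/5, which is 10.
List the singular points by increasing real part (a conjugate pair: the negative imaginary part first).

Radius of convergence at 0: 1/5.
At -5/11: an algebraic (square-root) branch point.
At 1/5: a pole of order 1; residue 10.


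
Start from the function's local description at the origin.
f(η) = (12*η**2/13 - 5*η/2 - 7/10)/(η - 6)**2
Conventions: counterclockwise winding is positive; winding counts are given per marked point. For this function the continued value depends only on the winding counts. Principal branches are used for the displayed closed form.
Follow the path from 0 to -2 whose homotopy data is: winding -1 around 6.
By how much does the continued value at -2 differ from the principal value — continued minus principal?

The function is rational, hence single-valued: continuing it around any pole returns the same value, so the difference is 0.

Continued minus principal equals 0.


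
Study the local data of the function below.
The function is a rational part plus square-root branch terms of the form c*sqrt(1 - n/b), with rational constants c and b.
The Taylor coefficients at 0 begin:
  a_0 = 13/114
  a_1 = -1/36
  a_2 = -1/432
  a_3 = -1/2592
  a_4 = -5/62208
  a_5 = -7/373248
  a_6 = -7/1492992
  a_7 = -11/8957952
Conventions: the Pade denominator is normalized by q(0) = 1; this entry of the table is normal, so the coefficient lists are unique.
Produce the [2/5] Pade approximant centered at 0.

Taylor coefficients needed (read off): a_0 = 13/114, a_1 = -1/36, a_2 = -1/432, a_3 = -1/2592, a_4 = -5/62208, a_5 = -7/373248, a_6 = -7/1492992, a_7 = -11/8957952.
Write the denominator as Q(n) = 1 + q1*n + q2*n^2 + q3*n^3 + q4*n^4 + q5*n^5. Requiring Q*f - P = O(n^8) with deg P <= 2 kills the coefficients of n^3..n^7 in Q*f:
  n^3: a_3 + q1*a_2 + q2*a_1 + q3*a_0 = 0, i.e. -1/2592 + (-1/432)*q1 + (-1/36)*q2 + (13/114)*q3 = 0.
  n^4: a_4 + q1*a_3 + q2*a_2 + q3*a_1 + q4*a_0 = 0, i.e. -5/62208 + (-1/2592)*q1 + (-1/432)*q2 + (-1/36)*q3 + (13/114)*q4 = 0.
  n^5: a_5 + q1*a_4 + q2*a_3 + q3*a_2 + q4*a_1 + q5*a_0 = 0, i.e. -7/373248 + (-5/62208)*q1 + (-1/2592)*q2 + (-1/432)*q3 + (-1/36)*q4 + (13/114)*q5 = 0.
  n^6: a_6 + q1*a_5 + q2*a_4 + q3*a_3 + q4*a_2 + q5*a_1 = 0, i.e. -7/1492992 + (-7/373248)*q1 + (-5/62208)*q2 + (-1/2592)*q3 + (-1/432)*q4 + (-1/36)*q5 = 0.
  n^7: a_7 + q1*a_6 + q2*a_5 + q3*a_4 + q4*a_3 + q5*a_2 = 0, i.e. -11/8957952 + (-7/1492992)*q1 + (-7/373248)*q2 + (-5/62208)*q3 + (-1/2592)*q4 + (-1/432)*q5 = 0.
Solving this linear system: q1 = -526543/1504398, q2 = 27025/1504398, q3 = 35435/54158328, q4 = 116299/2599599744, q5 = 14155/5199199488.
The numerator is Q*f truncated at degree 2: P0 = a_0 = 13/114; P1 = a_1 + q1*a_0 = -1934831/28583562; P2 = a_2 + q1*a_1 + q2*a_0 = 6486869/686005488.

The Pade approximant has numerator coefficients [13/114, -1934831/28583562, 6486869/686005488]; denominator coefficients [1, -526543/1504398, 27025/1504398, 35435/54158328, 116299/2599599744, 14155/5199199488].


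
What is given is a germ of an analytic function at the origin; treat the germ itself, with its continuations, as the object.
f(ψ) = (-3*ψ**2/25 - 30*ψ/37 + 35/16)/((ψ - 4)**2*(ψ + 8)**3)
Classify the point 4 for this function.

The denominator factor ψ - 4 vanishes at 4 and appears to the power 2; the numerator there equals -44041/14800, nonzero, and no other factor vanishes.
Hence a pole whose order is the multiplicity, 2.

The point is a pole of order 2.


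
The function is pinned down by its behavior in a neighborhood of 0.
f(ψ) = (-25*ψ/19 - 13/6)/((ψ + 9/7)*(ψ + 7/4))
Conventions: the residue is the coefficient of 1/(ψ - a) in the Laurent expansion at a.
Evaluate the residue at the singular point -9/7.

At the order-1 pole -9/7 set g(ψ) = (ψ - (-9/7))*f(ψ) = (-25*ψ/19 - 13/6)/(ψ + 7/4).
Simple pole: residue = g(a) at a = -9/7, which is -758/741.

The residue is -758/741.


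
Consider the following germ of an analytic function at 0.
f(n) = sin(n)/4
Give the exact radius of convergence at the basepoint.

The factor sin(n) is entire and contributes no finite singular point.
The polynomial part has no poles.
No finite singular points: the Taylor series at 0 converges everywhere.

The radius of convergence is infinite.


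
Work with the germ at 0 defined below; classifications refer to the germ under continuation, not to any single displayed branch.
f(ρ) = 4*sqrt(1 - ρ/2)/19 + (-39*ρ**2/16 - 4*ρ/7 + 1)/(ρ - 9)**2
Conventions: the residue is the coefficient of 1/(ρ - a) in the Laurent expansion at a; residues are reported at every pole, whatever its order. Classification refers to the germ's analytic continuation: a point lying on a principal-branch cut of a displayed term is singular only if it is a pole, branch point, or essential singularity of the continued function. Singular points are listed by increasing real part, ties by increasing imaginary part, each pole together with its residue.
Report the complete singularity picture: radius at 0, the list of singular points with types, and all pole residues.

Radius of convergence at 0: 2.
At 2: an algebraic (square-root) branch point.
At 9: a pole of order 2; residue -2489/56.

Denominator factor (ρ - 9)^2: pole of order 2 at 9, modulus 9.
Branch term (4/19)*sqrt(1 - ρ/(2)): its argument vanishes at ρ = 2, a square-root branch point, modulus 2.
The radius of convergence is the smallest modulus among the singular points: 2.
The branch term is analytic at 9 and contributes nothing to the residue; only the rational part matters.
At the order-2 pole 9 set g(ρ) = (ρ - (9))^2*(rational part) = -39*ρ**2/16 - 4*ρ/7 + 1.
Order-2 pole: residue = g'(a); g'(9) = -2489/56, so the residue is -2489/56.
List the singular points by increasing real part (a conjugate pair: the negative imaginary part first).


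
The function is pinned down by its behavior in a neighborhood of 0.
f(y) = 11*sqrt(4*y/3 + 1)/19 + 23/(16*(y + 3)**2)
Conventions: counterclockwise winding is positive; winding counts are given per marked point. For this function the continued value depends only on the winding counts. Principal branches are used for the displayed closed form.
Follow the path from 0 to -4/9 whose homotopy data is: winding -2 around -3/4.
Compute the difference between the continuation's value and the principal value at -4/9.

Continued minus principal equals 0.

The rational part is single-valued and drops out of the difference; each branch term changes only by its own monodromy.
(11/19)*sqrt(1 - y/(-3/4)): winding -2 is even, the square root returns to the same sheet, contribution 0.
Summing the contributions at y = -4/9 gives 0.


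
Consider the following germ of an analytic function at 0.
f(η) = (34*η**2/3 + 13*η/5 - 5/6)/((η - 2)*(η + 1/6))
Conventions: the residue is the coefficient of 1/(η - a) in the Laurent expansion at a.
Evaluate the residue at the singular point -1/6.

At the order-1 pole -1/6 set g(η) = (η - (-1/6))*f(η) = (34*η**2/3 + 13*η/5 - 5/6)/(η - 2).
Simple pole: residue = g(a) at a = -1/6, which is 257/585.

The residue is 257/585.


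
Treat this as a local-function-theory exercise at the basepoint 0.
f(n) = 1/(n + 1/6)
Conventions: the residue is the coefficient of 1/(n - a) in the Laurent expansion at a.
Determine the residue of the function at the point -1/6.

The residue is 1.

At the order-1 pole -1/6 set g(n) = (n - (-1/6))*f(n) = 1.
Simple pole: residue = g(a) at a = -1/6, which is 1.


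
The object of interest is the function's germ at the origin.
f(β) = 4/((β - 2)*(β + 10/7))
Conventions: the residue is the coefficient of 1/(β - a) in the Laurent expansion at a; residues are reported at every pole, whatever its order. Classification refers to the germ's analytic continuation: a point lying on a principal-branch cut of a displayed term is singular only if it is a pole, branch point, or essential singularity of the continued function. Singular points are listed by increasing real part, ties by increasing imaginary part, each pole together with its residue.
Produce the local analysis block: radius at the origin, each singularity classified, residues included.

Denominator factor (β - 2): pole of order 1 at 2, modulus 2.
Denominator factor (β + 10/7): pole of order 1 at -10/7, modulus 10/7.
The radius of convergence is the smallest modulus among the singular points: 10/7.
At the order-1 pole -10/7 set g(β) = (β - (-10/7))*f(β) = 4/(β - 2).
Simple pole: residue = g(a) at a = -10/7, which is -7/6.
At the order-1 pole 2 set g(β) = (β - (2))*f(β) = 4/(β + 10/7).
Simple pole: residue = g(a) at a = 2, which is 7/6.
List the singular points by increasing real part (a conjugate pair: the negative imaginary part first).

Radius of convergence at 0: 10/7.
At -10/7: a pole of order 1; residue -7/6.
At 2: a pole of order 1; residue 7/6.


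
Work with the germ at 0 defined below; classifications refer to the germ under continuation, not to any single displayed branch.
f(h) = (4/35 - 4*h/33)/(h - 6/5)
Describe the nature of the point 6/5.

The denominator factor h - 6/5 vanishes at 6/5 and appears to the power 1; the numerator there equals -12/385, nonzero, and no other factor vanishes.
Hence a pole whose order is the multiplicity, 1.

The point is a pole of order 1.


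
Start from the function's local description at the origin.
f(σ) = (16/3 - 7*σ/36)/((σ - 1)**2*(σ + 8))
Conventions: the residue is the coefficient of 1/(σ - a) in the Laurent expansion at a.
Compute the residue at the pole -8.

The residue is 62/729.

At the order-1 pole -8 set g(σ) = (σ - (-8))*f(σ) = (16/3 - 7*σ/36)/(σ - 1)**2.
Simple pole: residue = g(a) at a = -8, which is 62/729.


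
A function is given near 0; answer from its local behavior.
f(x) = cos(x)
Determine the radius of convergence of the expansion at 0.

The radius of convergence is infinite.

The factor cos(x) is entire and contributes no finite singular point.
The polynomial part has no poles.
No finite singular points: the Taylor series at 0 converges everywhere.


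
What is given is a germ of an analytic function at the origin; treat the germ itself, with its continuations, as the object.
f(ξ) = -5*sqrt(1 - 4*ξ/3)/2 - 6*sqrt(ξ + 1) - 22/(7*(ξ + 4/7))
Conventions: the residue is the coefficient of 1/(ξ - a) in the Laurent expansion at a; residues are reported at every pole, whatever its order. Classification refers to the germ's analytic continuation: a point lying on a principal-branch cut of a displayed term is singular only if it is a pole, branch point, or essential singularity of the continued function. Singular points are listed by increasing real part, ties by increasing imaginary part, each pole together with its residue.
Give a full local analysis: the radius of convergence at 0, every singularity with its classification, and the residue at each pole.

Denominator factor (ξ + 4/7): pole of order 1 at -4/7, modulus 4/7.
Branch term (-5/2)*sqrt(1 - ξ/(3/4)): its argument vanishes at ξ = 3/4, a square-root branch point, modulus 3/4.
Branch term (-6)*sqrt(1 - ξ/(-1)): its argument vanishes at ξ = -1, a square-root branch point, modulus 1.
The radius of convergence is the smallest modulus among the singular points: 4/7.
The branch terms are analytic at -4/7 and contribute nothing to the residue; only the rational part matters.
At the order-1 pole -4/7 set g(ξ) = (ξ - (-4/7))*(rational part) = -22/7.
Simple pole: residue = g(a) at a = -4/7, which is -22/7.
List the singular points by increasing real part (a conjugate pair: the negative imaginary part first).

Radius of convergence at 0: 4/7.
At -1: an algebraic (square-root) branch point.
At -4/7: a pole of order 1; residue -22/7.
At 3/4: an algebraic (square-root) branch point.


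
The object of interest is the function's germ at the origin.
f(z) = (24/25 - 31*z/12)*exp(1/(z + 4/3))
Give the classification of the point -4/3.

The point is an essential singularity.

The exponent 1/(z - (-4/3)) has a pole at -4/3, so exp(1/(z - (-4/3))) takes every nonzero value near it: an essential singularity (not a pole of any order).


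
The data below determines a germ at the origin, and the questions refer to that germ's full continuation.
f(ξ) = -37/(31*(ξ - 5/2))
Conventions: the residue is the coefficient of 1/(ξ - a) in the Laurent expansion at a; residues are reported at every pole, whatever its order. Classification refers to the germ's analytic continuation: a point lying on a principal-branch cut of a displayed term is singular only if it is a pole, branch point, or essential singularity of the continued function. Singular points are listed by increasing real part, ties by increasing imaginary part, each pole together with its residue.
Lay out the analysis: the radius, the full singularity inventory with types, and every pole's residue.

Denominator factor (ξ - 5/2): pole of order 1 at 5/2, modulus 5/2.
The radius of convergence is the smallest modulus among the singular points: 5/2.
At the order-1 pole 5/2 set g(ξ) = (ξ - (5/2))*f(ξ) = -37/31.
Simple pole: residue = g(a) at a = 5/2, which is -37/31.

Radius of convergence at 0: 5/2.
At 5/2: a pole of order 1; residue -37/31.


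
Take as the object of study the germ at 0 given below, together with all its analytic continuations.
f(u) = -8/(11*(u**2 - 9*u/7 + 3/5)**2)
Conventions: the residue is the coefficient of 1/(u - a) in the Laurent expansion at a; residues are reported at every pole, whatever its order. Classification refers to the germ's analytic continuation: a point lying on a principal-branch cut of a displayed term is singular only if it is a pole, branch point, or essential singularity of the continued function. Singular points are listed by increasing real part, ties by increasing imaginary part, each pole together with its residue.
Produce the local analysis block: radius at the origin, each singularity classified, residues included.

Denominator factor (u**2 - 9*u/7 + 3/5)^2: discriminant -183/245, complex-conjugate roots (9/14) + ((1/70)*sqrt(915))*i and (9/14) - ((1/70)*sqrt(915))*i; poles of order 2, moduli (1/5)*sqrt(15) and (1/5)*sqrt(15).
The radius of convergence is the smallest modulus among the singular points: (1/5)*sqrt(15).
The factor u**2 - 9*u/7 + 3/5 splits as (u - a)(u - a') with a = (9/14) - ((1/70)*sqrt(915))*i, a' = (9/14) + ((1/70)*sqrt(915))*i. At the order-2 pole a set g(u) = (u - a)^2*f(u) = [-8/11] / (u - a')^2.
Order-2 pole: residue = g'(a); g'((9/14) - ((1/70)*sqrt(915))*i) = -((27440/368379)*sqrt(915))*i, so the residue is -((27440/368379)*sqrt(915))*i.
The factor u**2 - 9*u/7 + 3/5 splits as (u - a)(u - a') with a = (9/14) + ((1/70)*sqrt(915))*i, a' = (9/14) - ((1/70)*sqrt(915))*i. At the order-2 pole a set g(u) = (u - a)^2*f(u) = [-8/11] / (u - a')^2.
Order-2 pole: residue = g'(a); g'((9/14) + ((1/70)*sqrt(915))*i) = ((27440/368379)*sqrt(915))*i, so the residue is ((27440/368379)*sqrt(915))*i.
List the singular points by increasing real part (a conjugate pair: the negative imaginary part first).

Radius of convergence at 0: (1/5)*sqrt(15).
At (9/14) - ((1/70)*sqrt(915))*i: a pole of order 2; residue -((27440/368379)*sqrt(915))*i.
At (9/14) + ((1/70)*sqrt(915))*i: a pole of order 2; residue ((27440/368379)*sqrt(915))*i.


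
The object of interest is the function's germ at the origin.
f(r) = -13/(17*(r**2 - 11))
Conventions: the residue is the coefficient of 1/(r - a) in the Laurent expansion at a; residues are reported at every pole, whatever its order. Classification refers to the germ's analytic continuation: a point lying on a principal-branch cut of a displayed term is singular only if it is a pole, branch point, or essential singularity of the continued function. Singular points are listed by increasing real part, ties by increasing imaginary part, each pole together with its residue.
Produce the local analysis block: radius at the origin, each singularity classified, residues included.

Radius of convergence at 0: sqrt(11).
At -sqrt(11): a pole of order 1; residue (13/374)*sqrt(11).
At sqrt(11): a pole of order 1; residue -(13/374)*sqrt(11).

Denominator factor (r**2 - 11): discriminant 44, real irrational roots sqrt(11) and -sqrt(11); poles of order 1, moduli sqrt(11) and sqrt(11).
The radius of convergence is the smallest modulus among the singular points: sqrt(11).
The factor r**2 - 11 splits as (r - a)(r - a') with a = -sqrt(11), a' = sqrt(11). At the order-1 pole a set g(r) = (r - a)*f(r) = [-13/17] / (r - a').
Simple pole: residue = g(a) at a = -sqrt(11), which is (13/374)*sqrt(11).
The factor r**2 - 11 splits as (r - a)(r - a') with a = sqrt(11), a' = -sqrt(11). At the order-1 pole a set g(r) = (r - a)*f(r) = [-13/17] / (r - a').
Simple pole: residue = g(a) at a = sqrt(11), which is -(13/374)*sqrt(11).
List the singular points by increasing real part (a conjugate pair: the negative imaginary part first).


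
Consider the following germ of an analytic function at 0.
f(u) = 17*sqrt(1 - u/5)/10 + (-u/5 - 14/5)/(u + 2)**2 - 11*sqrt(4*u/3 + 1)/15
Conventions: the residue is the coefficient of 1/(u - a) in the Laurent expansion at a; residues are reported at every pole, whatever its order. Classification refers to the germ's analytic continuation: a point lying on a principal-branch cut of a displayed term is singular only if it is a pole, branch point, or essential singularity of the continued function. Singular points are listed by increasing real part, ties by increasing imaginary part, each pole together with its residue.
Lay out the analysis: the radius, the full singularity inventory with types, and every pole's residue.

Denominator factor (u + 2)^2: pole of order 2 at -2, modulus 2.
Branch term (17/10)*sqrt(1 - u/(5)): its argument vanishes at u = 5, a square-root branch point, modulus 5.
Branch term (-11/15)*sqrt(1 - u/(-3/4)): its argument vanishes at u = -3/4, a square-root branch point, modulus 3/4.
The radius of convergence is the smallest modulus among the singular points: 3/4.
The branch terms are analytic at -2 and contribute nothing to the residue; only the rational part matters.
At the order-2 pole -2 set g(u) = (u - (-2))^2*(rational part) = -u/5 - 14/5.
Order-2 pole: residue = g'(a); g'(-2) = -1/5, so the residue is -1/5.
List the singular points by increasing real part (a conjugate pair: the negative imaginary part first).

Radius of convergence at 0: 3/4.
At -2: a pole of order 2; residue -1/5.
At -3/4: an algebraic (square-root) branch point.
At 5: an algebraic (square-root) branch point.


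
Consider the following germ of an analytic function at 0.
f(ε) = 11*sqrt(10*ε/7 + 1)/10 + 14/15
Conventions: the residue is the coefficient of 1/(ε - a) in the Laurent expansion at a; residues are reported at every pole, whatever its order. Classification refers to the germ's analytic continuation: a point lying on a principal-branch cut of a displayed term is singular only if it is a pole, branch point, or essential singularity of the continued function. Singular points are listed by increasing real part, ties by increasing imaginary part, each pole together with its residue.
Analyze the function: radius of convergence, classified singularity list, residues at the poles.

Branch term (11/10)*sqrt(1 - ε/(-7/10)): its argument vanishes at ε = -7/10, a square-root branch point, modulus 7/10.
The radius of convergence is the smallest modulus among the singular points: 7/10.

Radius of convergence at 0: 7/10.
At -7/10: an algebraic (square-root) branch point.


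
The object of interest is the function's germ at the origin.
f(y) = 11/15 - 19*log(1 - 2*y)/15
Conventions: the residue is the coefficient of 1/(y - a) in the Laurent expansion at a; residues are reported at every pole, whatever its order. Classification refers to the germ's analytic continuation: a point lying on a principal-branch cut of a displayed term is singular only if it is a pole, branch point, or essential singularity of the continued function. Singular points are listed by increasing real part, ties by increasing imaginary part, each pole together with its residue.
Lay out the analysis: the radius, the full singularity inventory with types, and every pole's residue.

Radius of convergence at 0: 1/2.
At 1/2: a logarithmic branch point.

Branch term (-19/15)*log(1 - y/(1/2)): its argument vanishes at y = 1/2, a logarithmic branch point, modulus 1/2.
The radius of convergence is the smallest modulus among the singular points: 1/2.


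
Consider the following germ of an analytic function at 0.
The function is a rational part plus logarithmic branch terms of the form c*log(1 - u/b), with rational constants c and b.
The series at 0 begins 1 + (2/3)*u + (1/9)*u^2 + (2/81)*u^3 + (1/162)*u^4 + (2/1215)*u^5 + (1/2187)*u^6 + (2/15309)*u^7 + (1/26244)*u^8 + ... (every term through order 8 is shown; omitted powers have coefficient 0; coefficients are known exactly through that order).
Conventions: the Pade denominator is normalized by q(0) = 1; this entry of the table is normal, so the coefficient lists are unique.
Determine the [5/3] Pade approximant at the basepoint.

Taylor coefficients needed (read off): a_0 = 1, a_1 = 2/3, a_2 = 1/9, a_3 = 2/81, a_4 = 1/162, a_5 = 2/1215, a_6 = 1/2187, a_7 = 2/15309, a_8 = 1/26244.
Write the denominator as Q(u) = 1 + q1*u + q2*u^2 + q3*u^3. Requiring Q*f - P = O(u^9) with deg P <= 5 kills the coefficients of u^6..u^8 in Q*f:
  u^6: a_6 + q1*a_5 + q2*a_4 + q3*a_3 = 0, i.e. 1/2187 + (2/1215)*q1 + (1/162)*q2 + (2/81)*q3 = 0.
  u^7: a_7 + q1*a_6 + q2*a_5 + q3*a_4 = 0, i.e. 2/15309 + (1/2187)*q1 + (2/1215)*q2 + (1/162)*q3 = 0.
  u^8: a_8 + q1*a_7 + q2*a_6 + q3*a_5 = 0, i.e. 1/26244 + (2/15309)*q1 + (1/2187)*q2 + (2/1215)*q3 = 0.
Solving this linear system: q1 = -5/8, q2 = 5/42, q3 = -5/756.
The numerator is Q*f truncated at degree 5: P0 = a_0 = 1; P1 = a_1 + q1*a_0 = 1/24; P2 = a_2 + q1*a_1 + q2*a_0 = -47/252; P3 = a_3 + q1*a_2 + q2*a_1 + q3*a_0 = 127/4536; P4 = a_4 + q1*a_3 + q2*a_2 + q3*a_1 = -1/2268; P5 = a_5 + q1*a_4 + q2*a_3 + q3*a_2 = -1/136080.

The Pade approximant has numerator coefficients [1, 1/24, -47/252, 127/4536, -1/2268, -1/136080]; denominator coefficients [1, -5/8, 5/42, -5/756].


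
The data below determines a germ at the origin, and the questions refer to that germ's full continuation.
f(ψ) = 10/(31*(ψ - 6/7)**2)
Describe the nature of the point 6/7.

The denominator factor ψ - 6/7 vanishes at 6/7 and appears to the power 2; the numerator there equals 10/31, nonzero, and no other factor vanishes.
Hence a pole whose order is the multiplicity, 2.

The point is a pole of order 2.


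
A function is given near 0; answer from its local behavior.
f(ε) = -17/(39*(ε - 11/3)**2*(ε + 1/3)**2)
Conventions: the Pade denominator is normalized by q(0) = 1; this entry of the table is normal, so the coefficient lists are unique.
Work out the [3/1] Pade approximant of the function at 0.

Taylor coefficients needed (expand at 0): a_0 = -459/1573, a_1 = 27540/17303, a_2 = -1330182/190333, a_3 = 57751380/2093663, a_4 = -2363208777/23030293.
Write the denominator as Q(ε) = 1 + q1*ε. Requiring Q*f - P = O(ε^5) with deg P <= 3 kills the coefficients of ε^4..ε^4 in Q*f:
  ε^4: a_4 + q1*a_3 = 0, i.e. -2363208777/23030293 + (57751380/2093663)*q1 = 0.
Solving this linear system: q1 = 190689/51260.
The numerator is Q*f truncated at degree 3: P0 = a_0 = -459/1573; P1 = a_1 + q1*a_0 = 40810149/80631980; P2 = a_2 + q1*a_1 = -47353653/44347589; P3 = a_3 + q1*a_2 = 7735177701/4878234790.

The Pade approximant has numerator coefficients [-459/1573, 40810149/80631980, -47353653/44347589, 7735177701/4878234790]; denominator coefficients [1, 190689/51260].


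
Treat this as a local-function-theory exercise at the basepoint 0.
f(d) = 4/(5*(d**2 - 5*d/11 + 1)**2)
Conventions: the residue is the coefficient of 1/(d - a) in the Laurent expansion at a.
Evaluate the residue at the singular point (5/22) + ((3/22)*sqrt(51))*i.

The factor d**2 - 5*d/11 + 1 splits as (d - a)(d - a') with a = (5/22) + ((3/22)*sqrt(51))*i, a' = (5/22) - ((3/22)*sqrt(51))*i. At the order-2 pole a set g(d) = (d - a)^2*f(d) = [4/5] / (d - a')^2.
Order-2 pole: residue = g'(a); g'((5/22) + ((3/22)*sqrt(51))*i) = -((10648/351135)*sqrt(51))*i, so the residue is -((10648/351135)*sqrt(51))*i.

The residue is -((10648/351135)*sqrt(51))*i.


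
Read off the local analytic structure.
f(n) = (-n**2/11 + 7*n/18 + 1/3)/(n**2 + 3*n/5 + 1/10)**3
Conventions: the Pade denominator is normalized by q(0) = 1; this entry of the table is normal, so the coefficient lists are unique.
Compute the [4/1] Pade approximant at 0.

The Pade approximant has numerator coefficients [1000/3, -472355500/123903, 100703507000/4088799, -49845721000/454311, 425202880000/1362933]; denominator coefficients [1, 222878/41301].

Taylor coefficients needed (expand at 0): a_0 = 1000/3, a_1 = -50500/9, a_2 = 604000/11, a_3 = -13399000/33, a_4 = 27534000/11, a_5 = -445756000/33.
Write the denominator as Q(n) = 1 + q1*n. Requiring Q*f - P = O(n^6) with deg P <= 4 kills the coefficients of n^5..n^5 in Q*f:
  n^5: a_5 + q1*a_4 = 0, i.e. -445756000/33 + (27534000/11)*q1 = 0.
Solving this linear system: q1 = 222878/41301.
The numerator is Q*f truncated at degree 4: P0 = a_0 = 1000/3; P1 = a_1 + q1*a_0 = -472355500/123903; P2 = a_2 + q1*a_1 = 100703507000/4088799; P3 = a_3 + q1*a_2 = -49845721000/454311; P4 = a_4 + q1*a_3 = 425202880000/1362933.


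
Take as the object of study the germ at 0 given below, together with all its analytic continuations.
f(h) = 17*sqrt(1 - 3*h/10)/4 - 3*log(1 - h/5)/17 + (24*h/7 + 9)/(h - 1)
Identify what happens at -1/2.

The point is a regular point.

Denominator factors: h - 1 = -3/2 at h = -1/2 — none vanishes.
Branch term sqrt(1 - h/(10/3)): argument at -1/2 is 23/20, nonzero, so -1/2 is not its branch point (a point on a principal cut is still regular for the continued germ).
Branch term log(1 - h/(5)): argument at -1/2 is 11/10, nonzero, so -1/2 is not its branch point (a point on a principal cut is still regular for the continued germ).
So the germ continues analytically to -1/2.


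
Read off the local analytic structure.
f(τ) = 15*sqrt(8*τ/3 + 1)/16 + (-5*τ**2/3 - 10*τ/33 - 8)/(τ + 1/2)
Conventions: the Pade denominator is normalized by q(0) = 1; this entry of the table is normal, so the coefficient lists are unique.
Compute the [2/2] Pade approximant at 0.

Taylor coefficients needed (expand at 0): a_0 = -241/16, a_1 = 4309/132, a_2 = -1473/22, a_3 = 13202/99, a_4 = -79102/297.
Write the denominator as Q(τ) = 1 + q1*τ + q2*τ^2. Requiring Q*f - P = O(τ^5) with deg P <= 2 kills the coefficients of τ^3..τ^4 in Q*f:
  τ^3: a_3 + q1*a_2 + q2*a_1 = 0, i.e. 13202/99 + (-1473/22)*q1 + (4309/132)*q2 = 0.
  τ^4: a_4 + q1*a_3 + q2*a_2 = 0, i.e. -79102/297 + (13202/99)*q1 + (-1473/22)*q2 = 0.
Solving this linear system: q1 = 167042/92469, q2 = -35132/92469.
The numerator is Q*f truncated at degree 2: P0 = a_0 = -241/16; P1 = a_1 + q1*a_0 = 14739481/2712424; P2 = a_2 + q1*a_1 + q2*a_0 = -27605845/12205908.

The Pade approximant has numerator coefficients [-241/16, 14739481/2712424, -27605845/12205908]; denominator coefficients [1, 167042/92469, -35132/92469].


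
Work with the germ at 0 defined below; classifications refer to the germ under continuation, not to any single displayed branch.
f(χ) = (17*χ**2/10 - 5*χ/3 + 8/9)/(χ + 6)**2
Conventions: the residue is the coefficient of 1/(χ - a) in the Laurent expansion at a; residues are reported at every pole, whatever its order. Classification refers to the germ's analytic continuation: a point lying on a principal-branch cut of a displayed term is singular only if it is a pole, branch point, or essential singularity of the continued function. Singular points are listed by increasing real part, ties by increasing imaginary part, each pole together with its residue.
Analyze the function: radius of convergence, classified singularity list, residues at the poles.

Denominator factor (χ + 6)^2: pole of order 2 at -6, modulus 6.
The radius of convergence is the smallest modulus among the singular points: 6.
At the order-2 pole -6 set g(χ) = (χ - (-6))^2*f(χ) = 17*χ**2/10 - 5*χ/3 + 8/9.
Order-2 pole: residue = g'(a); g'(-6) = -331/15, so the residue is -331/15.

Radius of convergence at 0: 6.
At -6: a pole of order 2; residue -331/15.


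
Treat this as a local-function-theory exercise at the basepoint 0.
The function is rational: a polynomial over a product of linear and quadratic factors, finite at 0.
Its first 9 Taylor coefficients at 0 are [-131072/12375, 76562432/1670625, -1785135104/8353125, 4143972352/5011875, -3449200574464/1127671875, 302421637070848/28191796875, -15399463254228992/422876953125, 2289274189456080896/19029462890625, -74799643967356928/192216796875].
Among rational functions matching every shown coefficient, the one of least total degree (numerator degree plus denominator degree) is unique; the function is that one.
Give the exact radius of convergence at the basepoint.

The radius of convergence is 3/8.

No rational of total degree below 7 reproduces all 9 coefficients; solving the [1/6] Pade equations on them gives f(χ) = (25*χ/18 + 12/11)/((χ - 5/4)**3*(χ + 3/8)**3), whose expansion matches every shown term.
Denominator factor (χ + 3/8)^3: pole of order 3 at -3/8, modulus 3/8.
Denominator factor (χ - 5/4)^3: pole of order 3 at 5/4, modulus 5/4.
The radius of convergence is the smallest modulus among the singular points: 3/8.


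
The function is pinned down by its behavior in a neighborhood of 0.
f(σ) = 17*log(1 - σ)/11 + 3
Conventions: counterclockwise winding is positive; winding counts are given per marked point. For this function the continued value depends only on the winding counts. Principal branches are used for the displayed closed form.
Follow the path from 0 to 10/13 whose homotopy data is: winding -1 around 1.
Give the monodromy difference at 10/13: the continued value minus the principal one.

The rational part is single-valued and drops out of the difference; each branch term changes only by its own monodromy.
(17/11)*log(1 - σ/(1)): each positive loop around 1 adds 2*pi*i to the log, so winding -1 contributes (17/11)*(-1)*2*pi*i = -(34/11)*pi*i.
Summing the contributions at σ = 10/13 gives -(34/11)*pi*i.

Continued minus principal equals -(34/11)*pi*i.


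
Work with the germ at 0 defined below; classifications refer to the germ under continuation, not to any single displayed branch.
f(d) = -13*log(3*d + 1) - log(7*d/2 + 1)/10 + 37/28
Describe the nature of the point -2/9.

There is no denominator, hence no pole anywhere.
Branch term log(1 - d/(-2/7)): argument at -2/9 is 2/9, nonzero, so -2/9 is not its branch point (a point on a principal cut is still regular for the continued germ).
Branch term log(1 - d/(-1/3)): argument at -2/9 is 1/3, nonzero, so -2/9 is not its branch point (a point on a principal cut is still regular for the continued germ).
So the germ continues analytically to -2/9.

The point is a regular point.


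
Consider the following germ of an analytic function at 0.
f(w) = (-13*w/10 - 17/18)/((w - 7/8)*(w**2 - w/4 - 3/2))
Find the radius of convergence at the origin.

Denominator factor (w**2 - w/4 - 3/2): discriminant 97/16, real irrational roots 1/8 + (1/8)*sqrt(97) and 1/8 - (1/8)*sqrt(97); poles of order 1, moduli 1/8 + (1/8)*sqrt(97) and -1/8 + (1/8)*sqrt(97).
Denominator factor (w - 7/8): pole of order 1 at 7/8, modulus 7/8.
The radius of convergence is the smallest modulus among the singular points: 7/8.

The radius of convergence is 7/8.


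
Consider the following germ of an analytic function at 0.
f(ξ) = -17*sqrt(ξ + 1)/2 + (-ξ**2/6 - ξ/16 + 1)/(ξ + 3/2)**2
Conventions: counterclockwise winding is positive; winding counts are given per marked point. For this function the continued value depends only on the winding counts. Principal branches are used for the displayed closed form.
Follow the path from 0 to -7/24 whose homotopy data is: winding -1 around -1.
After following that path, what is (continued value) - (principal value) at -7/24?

The rational part is single-valued and drops out of the difference; each branch term changes only by its own monodromy.
(-17/2)*sqrt(1 - ξ/(-1)): winding -1 is odd, the square root flips sign, contributing -2*(-17/2)*sqrt(1 - (-7/24)/(-1)) = -2*(-17/2)*sqrt(17/24) = (17/12)*sqrt(102).
Summing the contributions at ξ = -7/24 gives (17/12)*sqrt(102).

Continued minus principal equals (17/12)*sqrt(102).


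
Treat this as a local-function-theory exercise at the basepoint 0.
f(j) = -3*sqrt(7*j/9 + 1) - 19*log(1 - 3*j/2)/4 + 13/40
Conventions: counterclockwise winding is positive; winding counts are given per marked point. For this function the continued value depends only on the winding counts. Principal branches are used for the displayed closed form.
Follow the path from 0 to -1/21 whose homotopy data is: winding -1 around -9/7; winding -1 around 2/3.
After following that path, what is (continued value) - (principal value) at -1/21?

Continued minus principal equals ((2/3)*sqrt(78)) + ((19/2)*pi)*i.

The rational part is single-valued and drops out of the difference; each branch term changes only by its own monodromy.
(-3)*sqrt(1 - j/(-9/7)): winding -1 is odd, the square root flips sign, contributing -2*(-3)*sqrt(1 - (-1/21)/(-9/7)) = -2*(-3)*sqrt(26/27) = (2/3)*sqrt(78).
(-19/4)*log(1 - j/(2/3)): each positive loop around 2/3 adds 2*pi*i to the log, so winding -1 contributes (-19/4)*(-1)*2*pi*i = (19/2)*pi*i.
Summing the contributions at j = -1/21 gives ((2/3)*sqrt(78)) + ((19/2)*pi)*i.


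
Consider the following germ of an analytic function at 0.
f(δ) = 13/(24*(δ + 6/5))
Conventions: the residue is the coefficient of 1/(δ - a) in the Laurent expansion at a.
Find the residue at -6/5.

The residue is 13/24.

At the order-1 pole -6/5 set g(δ) = (δ - (-6/5))*f(δ) = 13/24.
Simple pole: residue = g(a) at a = -6/5, which is 13/24.


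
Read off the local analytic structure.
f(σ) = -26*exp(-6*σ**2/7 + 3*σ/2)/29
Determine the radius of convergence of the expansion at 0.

The factor exp(-6*σ**2/7 + 3*σ/2) is entire and contributes no finite singular point.
The polynomial part has no poles.
No finite singular points: the Taylor series at 0 converges everywhere.

The radius of convergence is infinite.


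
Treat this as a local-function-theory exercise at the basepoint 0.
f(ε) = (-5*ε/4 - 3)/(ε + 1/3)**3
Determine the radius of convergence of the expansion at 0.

The radius of convergence is 1/3.

Denominator factor (ε + 1/3)^3: pole of order 3 at -1/3, modulus 1/3.
The radius of convergence is the smallest modulus among the singular points: 1/3.


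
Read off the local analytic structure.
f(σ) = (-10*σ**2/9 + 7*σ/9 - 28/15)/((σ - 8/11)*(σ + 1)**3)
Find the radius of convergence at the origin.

The radius of convergence is 8/11.

Denominator factor (σ + 1)^3: pole of order 3 at -1, modulus 1.
Denominator factor (σ - 8/11): pole of order 1 at 8/11, modulus 8/11.
The radius of convergence is the smallest modulus among the singular points: 8/11.
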